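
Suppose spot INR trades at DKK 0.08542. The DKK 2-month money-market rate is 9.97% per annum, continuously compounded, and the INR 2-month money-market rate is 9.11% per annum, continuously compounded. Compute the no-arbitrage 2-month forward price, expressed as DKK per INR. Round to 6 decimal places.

T = 2/12 years.
Growth of 1 DKK over T: e^(0.0997×2/12) = 1.0167555.
INR accumulates by e^(0.0911×2/12) = 1.0152992.
CIP: F = S · (grow DKK)/(grow INR) = 0.08542 × 1.0167555/1.0152992 = 0.08554252 DKK per INR.

0.085543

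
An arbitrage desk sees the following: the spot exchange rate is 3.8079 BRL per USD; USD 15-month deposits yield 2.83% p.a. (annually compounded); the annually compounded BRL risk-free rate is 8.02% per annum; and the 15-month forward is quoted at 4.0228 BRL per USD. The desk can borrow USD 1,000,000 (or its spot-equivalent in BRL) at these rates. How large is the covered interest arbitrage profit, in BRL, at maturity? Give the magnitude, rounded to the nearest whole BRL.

BRL 27,788

T = 15/12 years.
Keep in USD, deliver into the forward: 1,000,000·1.035499264·4.0228 = BRL 4,165,606.44.
Swap to BRL now, deposit: 1,000,000·3.8079·1.101235533 = BRL 4,193,394.79.
The quoted forward undervalues USD, so borrow USD, convert to BRL at spot, deposit the BRL at 8.02%, and buy USD forward at 4.0228 to cover the loan.
Profit = 4,193,394.79 − 4,165,606.44 = BRL 27,788.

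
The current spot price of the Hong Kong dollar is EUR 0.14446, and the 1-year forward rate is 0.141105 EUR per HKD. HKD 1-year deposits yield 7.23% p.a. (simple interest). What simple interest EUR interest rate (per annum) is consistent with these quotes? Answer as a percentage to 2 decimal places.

4.74%

T = 1 year.
F/S = 0.141105/0.14446 = 0.9767756 = (growth of EUR) / (growth of HKD).
HKD growth factor: 1 + 0.0723×1 = 1.072300.
Hence g_EUR = 1.0473965.
r = (1.0473965 − 1)/1 = 0.047397 → 4.74%.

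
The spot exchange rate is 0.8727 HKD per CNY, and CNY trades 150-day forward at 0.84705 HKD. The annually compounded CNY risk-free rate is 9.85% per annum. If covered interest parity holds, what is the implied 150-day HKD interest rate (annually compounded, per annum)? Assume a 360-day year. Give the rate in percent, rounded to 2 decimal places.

2.26%

T = 150/360 years.
F/S = 0.84705/0.8727 = 0.9706085 = (growth of HKD) / (growth of CNY).
CNY growth factor: (1 + 0.0985)^(150/360) = 1.0399202.
Hence g_HKD = 1.0093554.
Annualise: 1.0093554^(360/150) − 1 = 0.022600 = 2.26%.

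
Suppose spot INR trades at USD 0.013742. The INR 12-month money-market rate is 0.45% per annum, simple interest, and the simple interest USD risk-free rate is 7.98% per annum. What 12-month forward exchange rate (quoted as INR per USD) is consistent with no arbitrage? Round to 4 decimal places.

67.6950

T = 1 year.
USD accumulates by 1 + 0.0798×1 = 1.079800.
Growth of 1 INR over T: 1 + 0.0045×1 = 1.004500.
So F = 0.013742 × 1.079800 / 1.004500 = 0.014772137 (USD/INR).
Invert for INR per USD: 1 / 0.014772137 = 67.6950.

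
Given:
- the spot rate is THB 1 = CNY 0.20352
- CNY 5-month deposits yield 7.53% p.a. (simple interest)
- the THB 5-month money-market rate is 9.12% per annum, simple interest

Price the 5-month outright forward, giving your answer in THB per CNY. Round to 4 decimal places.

T = 5/12 years.
Growth of 1 CNY over T: 1 + 0.0753×5/12 = 1.031375.
THB growth factor: 1 + 0.0912×5/12 = 1.038000.
Forward (CNY per THB) = 0.20352 × 1.031375 / 1.038000 = 0.2022210.
Quoted the other way: 1/0.2022210 = 4.9451 THB per CNY.

4.9451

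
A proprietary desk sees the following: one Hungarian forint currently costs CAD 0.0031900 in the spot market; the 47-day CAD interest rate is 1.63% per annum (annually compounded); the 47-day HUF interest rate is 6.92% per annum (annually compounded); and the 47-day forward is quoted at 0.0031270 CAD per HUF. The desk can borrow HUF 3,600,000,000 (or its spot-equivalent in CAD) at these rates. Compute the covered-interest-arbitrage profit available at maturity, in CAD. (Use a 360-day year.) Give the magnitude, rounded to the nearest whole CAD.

T = 47/360 years.
Invest the HUF and cover forward: 3,600,000,000 × 1.0087738307 × 0.0031270 = CAD 11,355,968.77.
Convert at spot and invest in CAD: 3,600,000,000 × 0.0031900 × 1.0021131276 = CAD 11,508,267.16.
The quoted forward undervalues HUF, so borrow HUF, convert to CAD at spot, deposit the CAD at 1.63%, and buy HUF forward at 0.0031270 to cover the loan.
The gap between the two covered legs is CAD 152,298.

CAD 152,298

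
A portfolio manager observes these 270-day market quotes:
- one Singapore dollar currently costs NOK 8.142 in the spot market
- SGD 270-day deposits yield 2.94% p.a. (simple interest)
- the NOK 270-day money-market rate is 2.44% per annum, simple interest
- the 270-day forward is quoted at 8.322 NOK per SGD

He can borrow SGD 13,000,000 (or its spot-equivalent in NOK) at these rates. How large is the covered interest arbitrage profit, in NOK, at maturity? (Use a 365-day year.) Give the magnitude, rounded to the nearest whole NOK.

T = 270/365 years.
Invest the SGD and cover forward: 13,000,000 × 1.02174794521 × 8.322 = NOK 110,538,823.20.
Convert at spot and invest in NOK: 13,000,000 × 8.142 × 1.01804931507 = NOK 107,756,447.80.
The quoted forward overvalues SGD, so borrow NOK, buy SGD at spot, deposit the SGD at 2.94%, and sell the proceeds forward at 8.322.
Arbitrage profit = |110,538,823.20 − 107,756,447.80| = NOK 2,782,375.

NOK 2,782,375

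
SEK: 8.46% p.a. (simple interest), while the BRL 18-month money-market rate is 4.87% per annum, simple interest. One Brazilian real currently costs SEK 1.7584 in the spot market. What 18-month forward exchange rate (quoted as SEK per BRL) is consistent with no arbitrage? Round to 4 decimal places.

1.8466

T = 18/12 years.
SEK growth factor: 1 + 0.0846×18/12 = 1.126900.
BRL growth factor: 1 + 0.0487×18/12 = 1.073050.
Forward (SEK per BRL) = 1.7584 × 1.126900 / 1.073050 = 1.846644.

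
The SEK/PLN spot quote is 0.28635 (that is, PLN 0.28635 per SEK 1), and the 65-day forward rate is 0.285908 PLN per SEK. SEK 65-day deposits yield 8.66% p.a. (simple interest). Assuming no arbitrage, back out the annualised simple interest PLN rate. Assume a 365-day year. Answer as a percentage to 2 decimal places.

T = 65/365 years.
F/S = 0.285908/0.28635 = 0.9984564 = (growth of PLN) / (growth of SEK).
The SEK side grows by 1 + 0.0866×65/365 = 1.0154219.
That pins the PLN growth at 1.0138545.
(1.0138545 − 1)/T = 0.077798, i.e. 7.78%.

7.78%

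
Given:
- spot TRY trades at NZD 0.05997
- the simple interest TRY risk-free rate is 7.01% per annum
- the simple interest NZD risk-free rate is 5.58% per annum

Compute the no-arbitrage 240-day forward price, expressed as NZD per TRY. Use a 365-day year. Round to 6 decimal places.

T = 240/365 years.
NZD accumulates by 1 + 0.0558×240/365 = 1.0366904.
TRY accumulates by 1 + 0.0701×240/365 = 1.0460932.
CIP: F = S · (grow NZD)/(grow TRY) = 0.05997 × 1.0366904/1.0460932 = 0.05943096 NZD per TRY.

0.059431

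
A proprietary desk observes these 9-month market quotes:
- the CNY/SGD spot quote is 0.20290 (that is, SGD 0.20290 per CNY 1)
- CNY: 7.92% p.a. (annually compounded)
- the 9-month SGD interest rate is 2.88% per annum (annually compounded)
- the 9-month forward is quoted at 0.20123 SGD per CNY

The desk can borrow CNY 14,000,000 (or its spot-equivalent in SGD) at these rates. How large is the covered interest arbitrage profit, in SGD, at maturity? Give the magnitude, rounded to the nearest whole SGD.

T = 9/12 years.
Invest the CNY and cover forward: 14,000,000 × 1.058830524 × 0.20123 = SGD 2,982,958.53.
Convert at spot and invest in SGD: 14,000,000 × 0.20290 × 1.021523158 = SGD 2,901,738.68.
The quoted forward overvalues CNY, so borrow SGD, buy CNY at spot, deposit the CNY at 7.92%, and sell the proceeds forward at 0.20123.
The gap between the two covered legs is SGD 81,220.

SGD 81,220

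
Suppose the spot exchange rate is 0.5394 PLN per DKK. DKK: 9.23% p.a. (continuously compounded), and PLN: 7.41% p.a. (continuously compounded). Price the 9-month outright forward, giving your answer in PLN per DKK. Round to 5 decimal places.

T = 9/12 years.
PLN accumulates by e^(0.0741×9/12) = 1.0571483.
DKK growth factor: e^(0.0923×9/12) = 1.0716773.
Forward (PLN per DKK) = 0.5394 × 1.0571483 / 1.0716773 = 0.5320872.

0.53209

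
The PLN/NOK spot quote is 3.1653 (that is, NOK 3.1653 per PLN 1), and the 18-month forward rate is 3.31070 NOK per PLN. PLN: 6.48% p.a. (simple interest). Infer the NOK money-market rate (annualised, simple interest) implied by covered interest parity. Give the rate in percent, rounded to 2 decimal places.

9.84%

T = 18/12 years.
CIP gives F = S · g_NOK/g_PLN, so g_NOK/g_PLN = 3.3107/3.1653 = 1.0459356.
The PLN side grows by 1 + 0.0648×18/12 = 1.097200.
Hence g_NOK = 1.1476005.
r = (1.1476005 − 1)/(18/12) = 0.098400 → 9.84%.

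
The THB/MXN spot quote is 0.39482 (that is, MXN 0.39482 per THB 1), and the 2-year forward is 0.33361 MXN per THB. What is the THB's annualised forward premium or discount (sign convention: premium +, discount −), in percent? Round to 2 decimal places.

-7.75%

T = 2 years.
Period premium: (0.33361 − 0.39482)/0.39482 = -0.1550327.
×(1/T) gives -7.75% p.a.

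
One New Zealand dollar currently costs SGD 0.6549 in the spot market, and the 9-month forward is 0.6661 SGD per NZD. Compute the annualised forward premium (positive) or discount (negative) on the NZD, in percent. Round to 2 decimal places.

T = 9/12 years.
NZD trades forward at +1.71018% vs spot over the period.
Per annum: 0.0171018 / (9/12) = 0.022802 = 2.28%.

+2.28%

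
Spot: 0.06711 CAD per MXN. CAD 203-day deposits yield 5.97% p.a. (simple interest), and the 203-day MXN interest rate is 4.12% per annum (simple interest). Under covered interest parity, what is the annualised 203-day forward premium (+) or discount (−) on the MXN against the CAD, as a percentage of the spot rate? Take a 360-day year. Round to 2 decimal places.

T = 203/360 years.
No-arbitrage forward: 0.06711 × 1.0336642 / 1.0232322 = 0.06779420 CAD/MXN.
(F − S)/S ÷ T = (0.06779420 − 0.06711)/0.06711/(203/360) = 0.018080 → 1.81%.

+1.81%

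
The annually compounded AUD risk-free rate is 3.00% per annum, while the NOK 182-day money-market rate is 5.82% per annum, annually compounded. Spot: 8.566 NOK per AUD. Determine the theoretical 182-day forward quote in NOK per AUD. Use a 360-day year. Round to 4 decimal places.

T = 182/360 years.
NOK growth factor: (1 + 0.0582)^(182/360) = 1.0290118.
AUD growth factor: (1 + 0.0300)^(182/360) = 1.0150558.
Forward (NOK per AUD) = 8.566 × 1.0290118 / 1.0150558 = 8.683774.

8.6838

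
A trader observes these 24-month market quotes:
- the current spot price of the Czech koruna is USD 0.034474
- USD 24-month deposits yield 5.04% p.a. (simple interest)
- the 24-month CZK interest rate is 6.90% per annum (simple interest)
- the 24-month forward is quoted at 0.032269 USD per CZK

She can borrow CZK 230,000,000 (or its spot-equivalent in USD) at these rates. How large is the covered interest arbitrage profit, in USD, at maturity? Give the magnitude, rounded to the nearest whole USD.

T = 2 years.
Keep in CZK, deliver into the forward: 230,000,000·1.138000·0.032269 = USD 8,446,088.06.
Swap to USD now, deposit: 230,000,000·0.034474·1.100800 = USD 8,728,265.22.
The quoted forward undervalues CZK, so borrow CZK, convert to USD at spot, deposit the USD at 5.04%, and buy CZK forward at 0.032269 to cover the loan.
Profit = 8,728,265.22 − 8,446,088.06 = USD 282,177.

USD 282,177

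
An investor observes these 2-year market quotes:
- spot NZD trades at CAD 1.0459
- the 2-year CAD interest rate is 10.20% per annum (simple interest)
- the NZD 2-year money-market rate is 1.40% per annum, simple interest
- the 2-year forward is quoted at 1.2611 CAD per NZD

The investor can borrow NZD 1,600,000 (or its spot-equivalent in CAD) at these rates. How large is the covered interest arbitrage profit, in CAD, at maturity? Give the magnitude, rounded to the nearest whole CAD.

T = 2 years.
Invest the NZD and cover forward: 1,600,000 × 1.028000 × 1.2611 = CAD 2,074,257.28.
Convert at spot and invest in CAD: 1,600,000 × 1.0459 × 1.204000 = CAD 2,014,821.76.
The quoted forward overvalues NZD, so borrow CAD, buy NZD at spot, deposit the NZD at 1.40%, and sell the proceeds forward at 1.2611.
The gap between the two covered legs is CAD 59,436.

CAD 59,436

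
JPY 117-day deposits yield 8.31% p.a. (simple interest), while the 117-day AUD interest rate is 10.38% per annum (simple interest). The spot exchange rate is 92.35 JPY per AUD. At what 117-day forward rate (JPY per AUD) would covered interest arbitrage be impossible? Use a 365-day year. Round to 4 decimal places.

T = 117/365 years.
Growth of 1 JPY over T: 1 + 0.0831×117/365 = 1.02663753.
AUD growth factor: 1 + 0.1038×117/365 = 1.03327288.
CIP: F = S · (grow JPY)/(grow AUD) = 92.35 × 1.02663753/1.03327288 = 91.756958 JPY per AUD.

91.7570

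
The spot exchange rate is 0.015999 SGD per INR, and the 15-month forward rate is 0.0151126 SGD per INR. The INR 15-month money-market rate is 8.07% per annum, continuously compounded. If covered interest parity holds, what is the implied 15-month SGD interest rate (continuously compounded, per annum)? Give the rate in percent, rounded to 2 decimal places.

T = 15/12 years.
F/S = 0.0151126/0.015999 = 0.9445965 = (growth of SGD) / (growth of INR).
The INR side grows by e^(0.0807×15/12) = 1.1061384.
Hence g_SGD = 1.0448545.
r = ln(1.0448545)/(15/12) = 0.035102 → 3.51%.

3.51%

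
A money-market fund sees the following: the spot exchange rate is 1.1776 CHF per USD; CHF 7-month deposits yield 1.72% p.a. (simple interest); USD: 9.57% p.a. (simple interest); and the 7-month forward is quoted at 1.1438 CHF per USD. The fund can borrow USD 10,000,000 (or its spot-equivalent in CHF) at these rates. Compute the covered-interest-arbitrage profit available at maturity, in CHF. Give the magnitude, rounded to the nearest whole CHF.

T = 7/12 years.
Keep in USD, deliver into the forward: 10,000,000·1.055825·1.1438 = CHF 12,076,526.35.
Swap to CHF now, deposit: 10,000,000·1.1776·1.0100333333 = CHF 11,894,152.53.
The quoted forward overvalues USD, so borrow CHF, buy USD at spot, deposit the USD at 9.57%, and sell the proceeds forward at 1.1438.
Arbitrage profit = |12,076,526.35 − 11,894,152.53| = CHF 182,374.

CHF 182,374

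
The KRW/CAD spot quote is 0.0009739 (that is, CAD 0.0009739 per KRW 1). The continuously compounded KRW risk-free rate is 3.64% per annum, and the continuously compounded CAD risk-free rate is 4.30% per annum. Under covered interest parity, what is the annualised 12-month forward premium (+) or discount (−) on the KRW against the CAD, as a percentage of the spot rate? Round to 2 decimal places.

T = 1 year.
F = S · g_CAD/g_KRW = 0.0009739 × 1.0439379/1.0370706 = 0.0009803490.
(F − S)/S ÷ T = (0.0009803490 − 0.0009739)/0.0009739/1 = 0.006622 → 0.66%.

+0.66%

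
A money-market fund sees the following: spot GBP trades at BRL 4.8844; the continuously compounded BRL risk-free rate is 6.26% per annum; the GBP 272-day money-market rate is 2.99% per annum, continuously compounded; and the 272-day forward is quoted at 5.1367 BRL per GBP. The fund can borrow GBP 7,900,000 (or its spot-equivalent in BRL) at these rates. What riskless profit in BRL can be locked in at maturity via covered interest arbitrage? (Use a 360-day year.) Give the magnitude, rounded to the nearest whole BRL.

BRL 1,051,432

T = 272/360 years.
Invest the GBP and cover forward: 7,900,000 × 1.0228482228 × 5.1367 = BRL 41,507,109.28.
Convert at spot and invest in BRL: 7,900,000 × 4.8844 × 1.048434163 = BRL 40,455,677.42.
The quoted forward overvalues GBP, so borrow BRL, buy GBP at spot, deposit the GBP at 2.99%, and sell the proceeds forward at 5.1367.
The gap between the two covered legs is BRL 1,051,432.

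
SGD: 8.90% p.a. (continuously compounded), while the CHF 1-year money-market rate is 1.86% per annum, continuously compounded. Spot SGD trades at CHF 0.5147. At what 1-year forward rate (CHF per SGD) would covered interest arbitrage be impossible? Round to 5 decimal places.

T = 1 year.
Growth of 1 CHF over T: e^(0.0186×1) = 1.0187741.
SGD accumulates by e^(0.0890×1) = 1.0930807.
So F = 0.5147 × 1.0187741 / 1.0930807 = 0.4797112 (CHF/SGD).

0.47971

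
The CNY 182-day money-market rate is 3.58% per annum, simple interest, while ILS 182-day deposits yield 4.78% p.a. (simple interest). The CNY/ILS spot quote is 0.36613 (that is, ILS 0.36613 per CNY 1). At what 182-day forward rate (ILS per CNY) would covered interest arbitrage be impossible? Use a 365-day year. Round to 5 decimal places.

0.36828

T = 182/365 years.
Growth of 1 ILS over T: 1 + 0.0478×182/365 = 1.0238345.
CNY growth factor: 1 + 0.0358×182/365 = 1.017851.
CIP: F = S · (grow ILS)/(grow CNY) = 0.36613 × 1.0238345/1.017851 = 0.3682823 ILS per CNY.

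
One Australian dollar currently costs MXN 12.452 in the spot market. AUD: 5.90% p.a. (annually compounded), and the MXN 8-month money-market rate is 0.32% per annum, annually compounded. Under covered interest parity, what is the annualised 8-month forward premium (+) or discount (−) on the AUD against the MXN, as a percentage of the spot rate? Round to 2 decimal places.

-5.32%

T = 8/12 years.
CIP forward (MXN per AUD) = 12.452 × 1.0021322/1.0389564 = 12.010658.
Annualised premium = (F − S)/S × (1/T) = (12.010658 − 12.452)/12.452 ÷ (8/12) = -5.32%.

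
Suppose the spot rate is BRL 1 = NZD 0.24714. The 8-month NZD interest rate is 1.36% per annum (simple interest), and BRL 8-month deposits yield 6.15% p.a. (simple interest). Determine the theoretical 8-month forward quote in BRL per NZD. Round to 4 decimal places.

T = 8/12 years.
Growth of 1 NZD over T: 1 + 0.0136×8/12 = 1.0090667.
BRL accumulates by 1 + 0.0615×8/12 = 1.041000.
CIP: F = S · (grow NZD)/(grow BRL) = 0.24714 × 1.0090667/1.041000 = 0.2395588 NZD per BRL.
Quoted the other way: 1/0.2395588 = 4.1743 BRL per NZD.

4.1743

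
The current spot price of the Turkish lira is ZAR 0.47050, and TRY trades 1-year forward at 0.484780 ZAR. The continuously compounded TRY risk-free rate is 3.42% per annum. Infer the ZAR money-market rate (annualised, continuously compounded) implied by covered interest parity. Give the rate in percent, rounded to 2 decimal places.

T = 1 year.
CIP gives F = S · g_ZAR/g_TRY, so g_ZAR/g_TRY = 0.48478/0.4705 = 1.0303507.
TRY growth factor: e^(0.0342×1) = 1.0347915.
Hence g_ZAR = 1.0661981.
Take logs: ln 1.0661981 / 1 = 0.064099, so 6.41%.

6.41%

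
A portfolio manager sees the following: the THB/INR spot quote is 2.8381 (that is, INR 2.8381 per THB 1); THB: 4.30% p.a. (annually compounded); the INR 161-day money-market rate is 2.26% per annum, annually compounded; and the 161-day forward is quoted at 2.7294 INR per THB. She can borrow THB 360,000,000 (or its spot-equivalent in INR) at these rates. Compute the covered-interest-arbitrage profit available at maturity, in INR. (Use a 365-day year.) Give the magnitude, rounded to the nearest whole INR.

T = 161/365 years.
Route A — deposit THB, sell forward: 360,000,000 × 1.018744162732 × 2.7294 = INR 1,001,001,714.39.
Route B — convert at spot, deposit INR: 360,000,000 × 2.8381 × 1.009906537066 = INR 1,031,837,667.42.
The quoted forward undervalues THB, so borrow THB, convert to INR at spot, deposit the INR at 2.26%, and buy THB forward at 2.7294 to cover the loan.
Arbitrage profit = |1,001,001,714.39 − 1,031,837,667.42| = INR 30,835,953.

INR 30,835,953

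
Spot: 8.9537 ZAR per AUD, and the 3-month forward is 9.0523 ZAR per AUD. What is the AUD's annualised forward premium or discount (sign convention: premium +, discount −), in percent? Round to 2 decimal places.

+4.40%

T = 3/12 years.
Period premium: (9.0523 − 8.9537)/8.9537 = 0.0110122.
×(1/T) gives 4.40% p.a.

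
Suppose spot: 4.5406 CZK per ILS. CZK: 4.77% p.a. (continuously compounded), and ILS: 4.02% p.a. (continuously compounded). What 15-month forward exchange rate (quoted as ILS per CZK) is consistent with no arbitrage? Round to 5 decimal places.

T = 15/12 years.
CZK growth factor: e^(0.0477×15/12) = 1.0614384.
ILS accumulates by e^(0.0402×15/12) = 1.0515339.
Forward (CZK per ILS) = 4.5406 × 1.0614384 / 1.0515339 = 4.583368.
Invert for ILS per CZK: 1 / 4.583368 = 0.21818.

0.21818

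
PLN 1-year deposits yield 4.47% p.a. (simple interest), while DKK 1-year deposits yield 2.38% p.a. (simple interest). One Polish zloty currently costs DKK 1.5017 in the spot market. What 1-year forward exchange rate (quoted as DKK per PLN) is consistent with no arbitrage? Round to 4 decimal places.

T = 1 year.
DKK accumulates by 1 + 0.0238×1 = 1.023800.
Growth of 1 PLN over T: 1 + 0.0447×1 = 1.044700.
CIP: F = S · (grow DKK)/(grow PLN) = 1.5017 × 1.023800/1.044700 = 1.471657 DKK per PLN.

1.4717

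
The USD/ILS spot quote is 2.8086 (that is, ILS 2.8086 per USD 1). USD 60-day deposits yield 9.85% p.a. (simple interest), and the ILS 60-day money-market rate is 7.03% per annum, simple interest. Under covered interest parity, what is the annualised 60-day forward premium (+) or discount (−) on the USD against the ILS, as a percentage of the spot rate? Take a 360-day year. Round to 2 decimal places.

T = 60/360 years.
No-arbitrage forward: 2.8086 × 1.0117167 / 1.0164167 = 2.7956128 ILS/USD.
(F − S)/S ÷ T = (2.7956128 − 2.8086)/2.8086/(60/360) = -0.027744 → -2.77%.

-2.77%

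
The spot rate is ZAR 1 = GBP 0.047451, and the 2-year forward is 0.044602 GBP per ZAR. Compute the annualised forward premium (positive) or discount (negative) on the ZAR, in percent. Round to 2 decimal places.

T = 2 years.
(F − S)/S = (0.044602 − 0.047451)/0.047451 = -0.0600409.
Annualise by dividing by T: -0.0600409 / 2 = -0.030020 → -3.00%.

-3.00%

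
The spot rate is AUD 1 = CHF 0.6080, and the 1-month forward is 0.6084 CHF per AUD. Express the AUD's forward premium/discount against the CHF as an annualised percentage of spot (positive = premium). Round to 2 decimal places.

T = 1/12 years.
Period premium: (0.6084 − 0.608)/0.608 = 0.0006579.
Per annum: 0.0006579 / (1/12) = 0.007895 = 0.79%.

+0.79%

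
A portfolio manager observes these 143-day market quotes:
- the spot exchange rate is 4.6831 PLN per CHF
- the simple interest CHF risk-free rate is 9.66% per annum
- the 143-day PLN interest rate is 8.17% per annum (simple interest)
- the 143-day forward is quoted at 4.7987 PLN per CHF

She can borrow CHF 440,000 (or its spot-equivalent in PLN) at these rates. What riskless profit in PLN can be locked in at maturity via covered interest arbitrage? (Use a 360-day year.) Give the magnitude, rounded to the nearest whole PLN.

T = 143/360 years.
Keep in CHF, deliver into the forward: 440,000·1.038371667·4.7987 = PLN 2,192,447.01.
Swap to PLN now, deposit: 440,000·4.6831·1.032453056 = PLN 2,127,435.60.
The quoted forward overvalues CHF, so borrow PLN, buy CHF at spot, deposit the CHF at 9.66%, and sell the proceeds forward at 4.7987.
Profit = 2,192,447.01 − 2,127,435.60 = PLN 65,011.

PLN 65,011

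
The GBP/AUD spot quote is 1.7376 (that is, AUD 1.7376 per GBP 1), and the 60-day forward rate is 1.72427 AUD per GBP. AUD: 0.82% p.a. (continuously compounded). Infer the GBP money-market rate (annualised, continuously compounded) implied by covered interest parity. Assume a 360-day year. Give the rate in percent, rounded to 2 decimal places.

5.44%

T = 60/360 years.
By CIP, F/S equals the AUD-to-GBP growth ratio: 1.72427/1.7376 = 0.9923285.
The AUD side grows by e^(0.0082×60/360) = 1.0013676.
So the GBP growth factor = 1.009109.
r = ln(1.009109)/(60/360) = 0.054407 → 5.44%.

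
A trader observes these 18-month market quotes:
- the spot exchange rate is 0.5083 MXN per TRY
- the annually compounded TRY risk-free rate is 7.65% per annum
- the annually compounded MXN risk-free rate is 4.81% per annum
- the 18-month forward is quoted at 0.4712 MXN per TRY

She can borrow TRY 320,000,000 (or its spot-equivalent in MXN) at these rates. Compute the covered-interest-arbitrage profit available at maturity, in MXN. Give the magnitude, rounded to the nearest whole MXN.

MXN 6,118,369

T = 18/12 years.
Keep in TRY, deliver into the forward: 320,000,000·1.11691738599·0.4712 = MXN 168,413,271.13.
Swap to MXN now, deposit: 320,000,000·0.5083·1.07301077098 = MXN 174,531,639.96.
The quoted forward undervalues TRY, so borrow TRY, convert to MXN at spot, deposit the MXN at 4.81%, and buy TRY forward at 0.4712 to cover the loan.
Profit = 174,531,639.96 − 168,413,271.13 = MXN 6,118,369.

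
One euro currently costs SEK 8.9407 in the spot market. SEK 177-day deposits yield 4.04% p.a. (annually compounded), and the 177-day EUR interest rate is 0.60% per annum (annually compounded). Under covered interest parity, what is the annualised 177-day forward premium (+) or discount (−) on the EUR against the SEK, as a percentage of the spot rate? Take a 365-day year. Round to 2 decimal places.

T = 177/365 years.
CIP forward (SEK per EUR) = 8.9407 × 1.0193915/1.0029051 = 9.0876730.
Annualised premium = (F − S)/S × (1/T) = (9.0876730 − 8.9407)/8.9407 ÷ (177/365) = 3.39%.

+3.39%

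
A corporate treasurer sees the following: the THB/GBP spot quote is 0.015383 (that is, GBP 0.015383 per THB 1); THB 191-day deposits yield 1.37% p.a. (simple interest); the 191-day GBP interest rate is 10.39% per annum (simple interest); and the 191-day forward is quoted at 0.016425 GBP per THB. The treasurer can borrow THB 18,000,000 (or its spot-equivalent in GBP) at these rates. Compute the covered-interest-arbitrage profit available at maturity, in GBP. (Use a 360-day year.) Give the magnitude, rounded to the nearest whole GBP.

GBP 5,641

T = 191/360 years.
Keep in THB, deliver into the forward: 18,000,000·1.00726861·0.016425 = GBP 297,798.96.
Swap to GBP now, deposit: 18,000,000·0.015383·1.05512472 = GBP 292,157.70.
The quoted forward overvalues THB, so borrow GBP, buy THB at spot, deposit the THB at 1.37%, and sell the proceeds forward at 0.016425.
The gap between the two covered legs is GBP 5,641.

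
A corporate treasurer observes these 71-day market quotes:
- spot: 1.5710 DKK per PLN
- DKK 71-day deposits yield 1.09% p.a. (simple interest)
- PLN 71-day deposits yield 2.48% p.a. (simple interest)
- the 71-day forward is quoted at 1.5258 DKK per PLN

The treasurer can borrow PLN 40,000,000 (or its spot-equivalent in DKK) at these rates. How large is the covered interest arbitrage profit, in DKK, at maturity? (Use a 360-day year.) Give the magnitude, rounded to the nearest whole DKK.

T = 71/360 years.
Invest the PLN and cover forward: 40,000,000 × 1.0048911111 × 1.5258 = DKK 61,330,514.29.
Convert at spot and invest in DKK: 40,000,000 × 1.5710 × 1.0021497222 = DKK 62,975,088.54.
The quoted forward undervalues PLN, so borrow PLN, convert to DKK at spot, deposit the DKK at 1.09%, and buy PLN forward at 1.5258 to cover the loan.
The gap between the two covered legs is DKK 1,644,574.

DKK 1,644,574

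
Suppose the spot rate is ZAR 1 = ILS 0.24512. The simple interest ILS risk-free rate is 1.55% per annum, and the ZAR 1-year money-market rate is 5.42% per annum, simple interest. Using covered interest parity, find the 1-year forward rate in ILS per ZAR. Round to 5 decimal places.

0.23612

T = 1 year.
ILS accumulates by 1 + 0.0155×1 = 1.015500.
Growth of 1 ZAR over T: 1 + 0.0542×1 = 1.054200.
Forward (ILS per ZAR) = 0.24512 × 1.015500 / 1.054200 = 0.2361216.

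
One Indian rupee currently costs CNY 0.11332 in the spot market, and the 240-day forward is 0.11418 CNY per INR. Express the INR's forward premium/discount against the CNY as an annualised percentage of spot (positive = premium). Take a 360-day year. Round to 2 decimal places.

+1.14%

T = 240/360 years.
Period premium: (0.11418 − 0.11332)/0.11332 = 0.0075891.
×(1/T) gives 1.14% p.a.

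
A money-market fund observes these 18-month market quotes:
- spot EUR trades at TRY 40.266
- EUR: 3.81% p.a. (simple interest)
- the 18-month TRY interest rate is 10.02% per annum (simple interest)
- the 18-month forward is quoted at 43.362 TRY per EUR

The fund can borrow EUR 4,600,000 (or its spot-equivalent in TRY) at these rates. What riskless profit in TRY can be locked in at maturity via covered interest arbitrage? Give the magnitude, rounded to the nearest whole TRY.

T = 18/12 years.
Invest the EUR and cover forward: 4,600,000 × 1.057150 × 43.362 = TRY 210,864,636.18.
Convert at spot and invest in TRY: 4,600,000 × 40.266 × 1.150300 = TRY 213,062,707.08.
The quoted forward undervalues EUR, so borrow EUR, convert to TRY at spot, deposit the TRY at 10.02%, and buy EUR forward at 43.362 to cover the loan.
Profit = 213,062,707.08 − 210,864,636.18 = TRY 2,198,071.

TRY 2,198,071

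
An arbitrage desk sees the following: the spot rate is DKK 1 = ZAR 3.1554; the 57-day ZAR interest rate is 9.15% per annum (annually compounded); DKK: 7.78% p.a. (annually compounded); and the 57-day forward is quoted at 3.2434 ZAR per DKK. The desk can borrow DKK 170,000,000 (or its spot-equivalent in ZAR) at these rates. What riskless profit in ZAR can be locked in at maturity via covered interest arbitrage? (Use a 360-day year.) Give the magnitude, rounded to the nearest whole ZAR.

T = 57/360 years.
Route A — deposit DKK, sell forward: 170,000,000 × 1.01193327851 × 3.2434 = ZAR 557,957,747.24.
Route B — convert at spot, deposit ZAR: 170,000,000 × 3.1554 × 1.0139590726 = ZAR 543,905,897.81.
The quoted forward overvalues DKK, so borrow ZAR, buy DKK at spot, deposit the DKK at 7.78%, and sell the proceeds forward at 3.2434.
Profit = 557,957,747.24 − 543,905,897.81 = ZAR 14,051,849.

ZAR 14,051,849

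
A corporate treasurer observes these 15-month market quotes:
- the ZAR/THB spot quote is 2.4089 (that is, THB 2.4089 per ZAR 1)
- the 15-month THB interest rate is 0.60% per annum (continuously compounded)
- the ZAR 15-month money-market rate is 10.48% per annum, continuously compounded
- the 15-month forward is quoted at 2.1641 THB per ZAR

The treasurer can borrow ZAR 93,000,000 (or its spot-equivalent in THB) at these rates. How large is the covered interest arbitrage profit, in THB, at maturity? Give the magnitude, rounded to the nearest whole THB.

T = 15/12 years.
Keep in ZAR, deliver into the forward: 93,000,000·1.13996778131·2.1641 = THB 229,431,397.62.
Swap to THB now, deposit: 93,000,000·2.4089·1.00752819544 = THB 225,714,224.31.
The quoted forward overvalues ZAR, so borrow THB, buy ZAR at spot, deposit the ZAR at 10.48%, and sell the proceeds forward at 2.1641.
The gap between the two covered legs is THB 3,717,173.

THB 3,717,173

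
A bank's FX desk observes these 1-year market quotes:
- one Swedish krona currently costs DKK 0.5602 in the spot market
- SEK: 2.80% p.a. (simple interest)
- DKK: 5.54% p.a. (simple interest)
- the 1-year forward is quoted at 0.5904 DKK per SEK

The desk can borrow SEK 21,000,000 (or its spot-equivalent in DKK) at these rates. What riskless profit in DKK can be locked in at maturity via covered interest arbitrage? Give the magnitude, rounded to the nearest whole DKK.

T = 1 year.
Route A — deposit SEK, sell forward: 21,000,000 × 1.028000 × 0.5904 = DKK 12,745,555.20.
Route B — convert at spot, deposit DKK: 21,000,000 × 0.5602 × 1.055400 = DKK 12,415,936.68.
The quoted forward overvalues SEK, so borrow DKK, buy SEK at spot, deposit the SEK at 2.80%, and sell the proceeds forward at 0.5904.
The gap between the two covered legs is DKK 329,619.

DKK 329,619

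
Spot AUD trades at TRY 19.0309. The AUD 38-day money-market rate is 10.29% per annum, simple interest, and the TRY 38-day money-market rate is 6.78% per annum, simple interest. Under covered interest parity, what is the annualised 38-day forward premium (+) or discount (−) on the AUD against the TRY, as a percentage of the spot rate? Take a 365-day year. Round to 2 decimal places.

-3.47%

T = 38/365 years.
CIP forward (TRY per AUD) = 19.0309 × 1.0070586/1.0107129 = 18.9620925.
(F − S)/S ÷ T = (18.9620925 − 19.0309)/19.0309/(38/365) = -0.034728 → -3.47%.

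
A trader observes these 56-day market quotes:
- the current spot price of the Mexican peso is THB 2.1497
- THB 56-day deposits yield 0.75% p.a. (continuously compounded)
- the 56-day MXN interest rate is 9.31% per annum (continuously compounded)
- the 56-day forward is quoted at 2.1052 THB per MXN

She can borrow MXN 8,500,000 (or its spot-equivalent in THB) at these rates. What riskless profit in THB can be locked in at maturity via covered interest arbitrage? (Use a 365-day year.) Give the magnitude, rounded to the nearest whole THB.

T = 56/365 years.
Route A — deposit MXN, sell forward: 8,500,000 × 1.0143863371 × 2.1052 = THB 18,151,631.99.
Route B — convert at spot, deposit THB: 8,500,000 × 2.1497 × 1.0011513472 = THB 18,293,487.93.
The quoted forward undervalues MXN, so borrow MXN, convert to THB at spot, deposit the THB at 0.75%, and buy MXN forward at 2.1052 to cover the loan.
The gap between the two covered legs is THB 141,856.

THB 141,856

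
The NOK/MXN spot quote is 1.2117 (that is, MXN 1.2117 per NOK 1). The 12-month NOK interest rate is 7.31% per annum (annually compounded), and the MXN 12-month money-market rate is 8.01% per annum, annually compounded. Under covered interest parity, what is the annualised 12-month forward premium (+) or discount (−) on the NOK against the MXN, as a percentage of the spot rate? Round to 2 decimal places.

T = 1 year.
No-arbitrage forward: 1.2117 × 1.080100 / 1.073100 = 1.2196041 MXN/NOK.
(F − S)/S ÷ T = (1.2196041 − 1.2117)/1.2117/1 = 0.006523 → 0.65%.

+0.65%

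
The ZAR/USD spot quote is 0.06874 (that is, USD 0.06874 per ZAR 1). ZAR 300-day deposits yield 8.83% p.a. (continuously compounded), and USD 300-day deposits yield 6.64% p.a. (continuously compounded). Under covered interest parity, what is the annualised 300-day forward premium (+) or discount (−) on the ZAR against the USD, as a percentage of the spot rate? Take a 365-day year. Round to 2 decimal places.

-2.17%

T = 300/365 years.
F = S · g_USD/g_ZAR = 0.06874 × 1.056092/1.0752738 = 0.06751375.
Annualised premium = (F − S)/S × (1/T) = (0.06751375 − 0.06874)/0.06874 ÷ (300/365) = -2.17%.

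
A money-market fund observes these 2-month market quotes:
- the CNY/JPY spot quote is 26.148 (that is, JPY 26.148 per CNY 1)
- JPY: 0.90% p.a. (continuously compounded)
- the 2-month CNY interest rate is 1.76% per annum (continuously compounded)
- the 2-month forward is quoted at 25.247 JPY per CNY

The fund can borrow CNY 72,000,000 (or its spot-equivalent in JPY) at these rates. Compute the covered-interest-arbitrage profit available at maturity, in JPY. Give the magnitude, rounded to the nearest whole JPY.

T = 2/12 years.
Invest the CNY and cover forward: 72,000,000 × 1.002937639765 × 25.247 = JPY 1,823,123,994.56.
Convert at spot and invest in JPY: 72,000,000 × 26.148 × 1.001501125563 = JPY 1,885,482,103.05.
The quoted forward undervalues CNY, so borrow CNY, convert to JPY at spot, deposit the JPY at 0.90%, and buy CNY forward at 25.247 to cover the loan.
Arbitrage profit = |1,823,123,994.56 − 1,885,482,103.05| = JPY 62,358,108.

JPY 62,358,108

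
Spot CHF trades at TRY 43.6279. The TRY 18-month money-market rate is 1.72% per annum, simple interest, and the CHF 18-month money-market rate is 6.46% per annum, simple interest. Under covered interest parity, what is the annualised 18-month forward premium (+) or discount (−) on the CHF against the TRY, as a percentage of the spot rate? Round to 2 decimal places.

-4.32%

T = 18/12 years.
CIP forward (TRY per CHF) = 43.6279 × 1.025800/1.096900 = 40.7999816.
Annualised premium = (F − S)/S × (1/T) = (40.7999816 − 43.6279)/43.6279 ÷ (18/12) = -4.32%.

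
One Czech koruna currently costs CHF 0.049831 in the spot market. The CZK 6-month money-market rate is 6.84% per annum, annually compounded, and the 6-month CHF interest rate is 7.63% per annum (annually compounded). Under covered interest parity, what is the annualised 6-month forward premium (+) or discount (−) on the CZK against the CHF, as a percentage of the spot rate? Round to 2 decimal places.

+0.74%

T = 6/12 years.
F = S · g_CHF/g_CZK = 0.049831 × 1.0374488/1.0336344 = 0.050014890.
Annualised premium = (F − S)/S × (1/T) = (0.050014890 − 0.049831)/0.049831 ÷ (6/12) = 0.74%.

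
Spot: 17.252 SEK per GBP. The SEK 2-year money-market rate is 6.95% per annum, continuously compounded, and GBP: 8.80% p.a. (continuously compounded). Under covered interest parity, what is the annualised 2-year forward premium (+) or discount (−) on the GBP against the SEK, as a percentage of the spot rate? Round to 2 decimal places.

-1.82%

T = 2 years.
CIP forward (SEK per GBP) = 17.252 × 1.1491241/1.1924381 = 16.625340.
Annualised premium = (F − S)/S × (1/T) = (16.625340 − 17.252)/17.252 ÷ 2 = -1.82%.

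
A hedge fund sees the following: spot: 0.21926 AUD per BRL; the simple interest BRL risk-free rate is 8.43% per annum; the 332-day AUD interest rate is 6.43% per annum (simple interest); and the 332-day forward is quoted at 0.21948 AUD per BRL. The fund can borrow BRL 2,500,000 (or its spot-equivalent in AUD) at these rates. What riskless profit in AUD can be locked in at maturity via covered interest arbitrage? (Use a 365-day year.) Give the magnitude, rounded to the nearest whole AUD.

AUD 10,564

T = 332/365 years.
Keep in BRL, deliver into the forward: 2,500,000·1.07667836·0.21948 = AUD 590,773.42.
Swap to AUD now, deposit: 2,500,000·0.21926·1.05848658 = AUD 580,209.42.
The quoted forward overvalues BRL, so borrow AUD, buy BRL at spot, deposit the BRL at 8.43%, and sell the proceeds forward at 0.21948.
The gap between the two covered legs is AUD 10,564.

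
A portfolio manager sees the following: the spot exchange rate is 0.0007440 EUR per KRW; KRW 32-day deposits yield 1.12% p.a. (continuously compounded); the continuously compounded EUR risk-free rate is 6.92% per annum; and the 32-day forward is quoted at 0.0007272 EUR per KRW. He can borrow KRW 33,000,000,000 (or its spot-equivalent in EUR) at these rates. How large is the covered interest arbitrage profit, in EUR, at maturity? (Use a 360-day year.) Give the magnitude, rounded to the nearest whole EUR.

EUR 681,985

T = 32/360 years.
Keep in KRW, deliver into the forward: 33,000,000,000·1.0009960513·0.0007272 = EUR 24,021,502.84.
Swap to EUR now, deposit: 33,000,000,000·0.0007440·1.006170068 = EUR 24,703,487.51.
The quoted forward undervalues KRW, so borrow KRW, convert to EUR at spot, deposit the EUR at 6.92%, and buy KRW forward at 0.0007272 to cover the loan.
Arbitrage profit = |24,021,502.84 − 24,703,487.51| = EUR 681,985.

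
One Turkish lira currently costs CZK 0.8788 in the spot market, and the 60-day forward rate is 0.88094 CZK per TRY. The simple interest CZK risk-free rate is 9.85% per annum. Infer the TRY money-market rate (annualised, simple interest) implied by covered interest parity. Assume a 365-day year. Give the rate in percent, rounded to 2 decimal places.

8.35%

T = 60/365 years.
By CIP, F/S equals the CZK-to-TRY growth ratio: 0.88094/0.8788 = 1.0024351.
CZK growth factor: 1 + 0.0985×60/365 = 1.0161918.
So the TRY growth factor = 1.0137233.
r = (1.0137233 − 1)/(60/365) = 0.083483 → 8.35%.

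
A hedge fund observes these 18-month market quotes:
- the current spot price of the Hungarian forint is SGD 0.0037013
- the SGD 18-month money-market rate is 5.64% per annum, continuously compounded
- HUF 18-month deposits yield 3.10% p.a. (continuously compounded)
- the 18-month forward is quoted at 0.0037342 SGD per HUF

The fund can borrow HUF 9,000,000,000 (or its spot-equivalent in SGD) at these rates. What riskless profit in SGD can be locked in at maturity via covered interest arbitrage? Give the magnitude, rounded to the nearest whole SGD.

SGD 1,045,046

T = 18/12 years.
Invest the HUF and cover forward: 9,000,000,000 × 1.0475980791 × 0.0037342 = SGD 35,207,466.72.
Convert at spot and invest in SGD: 9,000,000,000 × 0.0037013 × 1.088281667 = SGD 36,252,512.41.
The quoted forward undervalues HUF, so borrow HUF, convert to SGD at spot, deposit the SGD at 5.64%, and buy HUF forward at 0.0037342 to cover the loan.
The gap between the two covered legs is SGD 1,045,046.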